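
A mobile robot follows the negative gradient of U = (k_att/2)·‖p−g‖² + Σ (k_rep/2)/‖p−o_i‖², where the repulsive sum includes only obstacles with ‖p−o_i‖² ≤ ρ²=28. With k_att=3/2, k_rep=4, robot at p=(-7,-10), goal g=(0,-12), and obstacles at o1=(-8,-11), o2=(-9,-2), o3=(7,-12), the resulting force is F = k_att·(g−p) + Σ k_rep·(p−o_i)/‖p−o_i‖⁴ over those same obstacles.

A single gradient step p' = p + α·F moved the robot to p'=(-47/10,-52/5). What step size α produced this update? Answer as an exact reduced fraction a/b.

α = 1/5

F_att = 3/2·(g−p) = 3/2·(7,-2) = (10.5000,-3.0000)
o1: d²=2 ≤ ρ²=28; F_rep = 4·(1,1)/2² = (1.0000,1.0000)
o2: d²=68 > ρ²=28 → inactive
o3: d²=200 > ρ²=28 → inactive
F = F_att + ΣF_rep = (11.5000,-2.0000)
Δp = p'−p = (2.3000,-0.4000); α = Δx/Fx = (23/10) / (23/2) = 1/5
check: Δy/Fy = (-2/5) / (-2) = 1/5 ✓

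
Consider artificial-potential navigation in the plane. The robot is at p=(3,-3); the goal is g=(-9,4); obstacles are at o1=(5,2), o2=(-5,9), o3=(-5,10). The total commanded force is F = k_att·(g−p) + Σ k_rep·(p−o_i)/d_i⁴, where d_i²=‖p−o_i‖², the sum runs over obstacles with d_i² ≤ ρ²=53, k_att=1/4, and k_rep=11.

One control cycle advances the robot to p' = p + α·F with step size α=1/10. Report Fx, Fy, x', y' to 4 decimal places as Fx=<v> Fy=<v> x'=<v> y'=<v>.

Fx=-3.0262 Fy=1.6846 x'=2.6974 y'=-2.8315

F_att = 1/4·(g−p) = 1/4·(-12,7) = (-3.0000,1.7500)
o1: d²=29 ≤ ρ²=53; F_rep = 11·(-2,-5)/29² = (-0.0262,-0.0654)
o2: d²=208 > ρ²=53 → inactive
o3: d²=233 > ρ²=53 → inactive
F = F_att + ΣF_rep = (-3.0262,1.6846)
p' = p + 1/10·F = (2.6974,-2.8315)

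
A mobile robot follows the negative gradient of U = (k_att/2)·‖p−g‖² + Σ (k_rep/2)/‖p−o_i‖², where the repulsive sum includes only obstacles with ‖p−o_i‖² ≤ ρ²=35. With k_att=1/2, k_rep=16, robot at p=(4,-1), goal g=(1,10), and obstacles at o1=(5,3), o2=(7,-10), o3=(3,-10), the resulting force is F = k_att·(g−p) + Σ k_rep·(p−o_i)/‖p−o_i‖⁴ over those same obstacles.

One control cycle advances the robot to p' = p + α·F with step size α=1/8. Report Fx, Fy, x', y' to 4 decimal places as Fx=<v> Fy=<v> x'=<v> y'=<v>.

F_att = 1/2·(g−p) = 1/2·(-3,11) = (-1.5000,5.5000)
o1: d²=17 ≤ ρ²=35; F_rep = 16·(-1,-4)/17² = (-0.0554,-0.2215)
o2: d²=90 > ρ²=35 → inactive
o3: d²=82 > ρ²=35 → inactive
F = F_att + ΣF_rep = (-1.5554,5.2785)
p' = p + 1/8·F = (3.8056,-0.3402)

Fx=-1.5554 Fy=5.2785 x'=3.8056 y'=-0.3402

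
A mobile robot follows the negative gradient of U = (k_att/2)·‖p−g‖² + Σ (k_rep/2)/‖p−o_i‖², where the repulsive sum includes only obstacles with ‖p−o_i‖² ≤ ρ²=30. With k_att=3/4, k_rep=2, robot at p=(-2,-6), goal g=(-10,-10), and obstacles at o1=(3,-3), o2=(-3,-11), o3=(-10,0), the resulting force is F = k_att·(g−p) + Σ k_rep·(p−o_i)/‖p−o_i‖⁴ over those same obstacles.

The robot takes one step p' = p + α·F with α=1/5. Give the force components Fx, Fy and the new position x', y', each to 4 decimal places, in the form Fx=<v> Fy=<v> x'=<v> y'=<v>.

F_att = 3/4·(g−p) = 3/4·(-8,-4) = (-6.0000,-3.0000)
o1: d²=34 > ρ²=30 → inactive
o2: d²=26 ≤ ρ²=30; F_rep = 2·(1,5)/26² = (0.0030,0.0148)
o3: d²=100 > ρ²=30 → inactive
F = F_att + ΣF_rep = (-5.9970,-2.9852)
p' = p + 1/5·F = (-3.1994,-6.5970)

Fx=-5.9970 Fy=-2.9852 x'=-3.1994 y'=-6.5970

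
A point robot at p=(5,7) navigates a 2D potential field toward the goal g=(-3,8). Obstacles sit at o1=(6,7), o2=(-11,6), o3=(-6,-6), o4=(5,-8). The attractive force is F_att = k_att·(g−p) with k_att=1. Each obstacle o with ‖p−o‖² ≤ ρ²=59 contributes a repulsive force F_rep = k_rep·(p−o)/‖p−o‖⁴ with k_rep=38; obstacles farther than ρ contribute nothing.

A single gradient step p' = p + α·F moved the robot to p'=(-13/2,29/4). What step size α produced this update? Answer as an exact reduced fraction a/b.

α = 1/4

F_att = 1·(g−p) = 1·(-8,1) = (-8.0000,1.0000)
o1: d²=1 ≤ ρ²=59; F_rep = 38·(-1,0)/1² = (-38.0000,0.0000)
o2: d²=257 > ρ²=59 → inactive
o3: d²=290 > ρ²=59 → inactive
o4: d²=225 > ρ²=59 → inactive
F = F_att + ΣF_rep = (-46.0000,1.0000)
Δp = p'−p = (-11.5000,0.2500); α = Δx/Fx = (-23/2) / (-46) = 1/4
check: Δy/Fy = (1/4) / (1) = 1/4 ✓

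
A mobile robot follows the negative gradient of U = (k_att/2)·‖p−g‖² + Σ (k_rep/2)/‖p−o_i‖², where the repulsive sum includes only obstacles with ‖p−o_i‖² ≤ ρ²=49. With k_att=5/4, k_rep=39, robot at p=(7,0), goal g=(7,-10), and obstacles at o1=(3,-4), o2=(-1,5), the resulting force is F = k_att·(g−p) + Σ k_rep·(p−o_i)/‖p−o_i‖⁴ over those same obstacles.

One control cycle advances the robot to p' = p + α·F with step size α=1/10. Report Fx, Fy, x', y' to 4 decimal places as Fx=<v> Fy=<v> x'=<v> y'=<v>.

Fx=0.1523 Fy=-12.3477 x'=7.0152 y'=-1.2348

F_att = 5/4·(g−p) = 5/4·(0,-10) = (0.0000,-12.5000)
o1: d²=32 ≤ ρ²=49; F_rep = 39·(4,4)/32² = (0.1523,0.1523)
o2: d²=89 > ρ²=49 → inactive
F = F_att + ΣF_rep = (0.1523,-12.3477)
p' = p + 1/10·F = (7.0152,-1.2348)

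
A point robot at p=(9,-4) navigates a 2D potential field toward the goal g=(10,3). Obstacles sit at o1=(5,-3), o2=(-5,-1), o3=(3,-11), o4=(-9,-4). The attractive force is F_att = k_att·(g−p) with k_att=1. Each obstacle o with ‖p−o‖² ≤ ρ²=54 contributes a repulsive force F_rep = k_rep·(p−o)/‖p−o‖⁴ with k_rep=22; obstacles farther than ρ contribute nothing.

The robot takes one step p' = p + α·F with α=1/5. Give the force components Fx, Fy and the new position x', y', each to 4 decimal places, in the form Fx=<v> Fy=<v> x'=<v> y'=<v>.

Fx=1.3045 Fy=6.9239 x'=9.2609 y'=-2.6152

F_att = 1·(g−p) = 1·(1,7) = (1.0000,7.0000)
o1: d²=17 ≤ ρ²=54; F_rep = 22·(4,-1)/17² = (0.3045,-0.0761)
o2: d²=205 > ρ²=54 → inactive
o3: d²=85 > ρ²=54 → inactive
o4: d²=324 > ρ²=54 → inactive
F = F_att + ΣF_rep = (1.3045,6.9239)
p' = p + 1/5·F = (9.2609,-2.6152)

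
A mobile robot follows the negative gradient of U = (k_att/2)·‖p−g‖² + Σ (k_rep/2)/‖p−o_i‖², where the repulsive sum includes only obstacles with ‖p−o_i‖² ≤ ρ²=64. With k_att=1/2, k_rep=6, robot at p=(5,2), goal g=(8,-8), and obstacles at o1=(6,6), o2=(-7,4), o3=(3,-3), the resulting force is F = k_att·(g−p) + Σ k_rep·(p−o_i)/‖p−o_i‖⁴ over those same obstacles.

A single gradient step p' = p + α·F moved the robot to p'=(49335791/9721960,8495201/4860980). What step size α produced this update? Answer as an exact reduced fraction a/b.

F_att = 1/2·(g−p) = 1/2·(3,-10) = (1.5000,-5.0000)
o1: d²=17 ≤ ρ²=64; F_rep = 6·(-1,-4)/17² = (-0.0208,-0.0830)
o2: d²=148 > ρ²=64 → inactive
o3: d²=29 ≤ ρ²=64; F_rep = 6·(2,5)/29² = (0.0143,0.0357)
F = F_att + ΣF_rep = (1.4935,-5.0474)
Δp = p'−p = (0.0747,-0.2524); α = Δx/Fx = (725991/9721960) / (725991/486098) = 1/20
check: Δy/Fy = (-1226759/4860980) / (-1226759/243049) = 1/20 ✓

α = 1/20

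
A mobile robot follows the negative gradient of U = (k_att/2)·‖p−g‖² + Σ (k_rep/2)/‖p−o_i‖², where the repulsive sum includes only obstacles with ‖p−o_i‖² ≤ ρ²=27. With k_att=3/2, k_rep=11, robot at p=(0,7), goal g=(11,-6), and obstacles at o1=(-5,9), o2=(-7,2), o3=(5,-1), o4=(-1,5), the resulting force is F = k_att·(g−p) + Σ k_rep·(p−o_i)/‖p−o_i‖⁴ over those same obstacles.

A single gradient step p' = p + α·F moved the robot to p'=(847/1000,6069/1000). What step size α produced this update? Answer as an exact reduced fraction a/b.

F_att = 3/2·(g−p) = 3/2·(11,-13) = (16.5000,-19.5000)
o1: d²=29 > ρ²=27 → inactive
o2: d²=74 > ρ²=27 → inactive
o3: d²=89 > ρ²=27 → inactive
o4: d²=5 ≤ ρ²=27; F_rep = 11·(1,2)/5² = (0.4400,0.8800)
F = F_att + ΣF_rep = (16.9400,-18.6200)
Δp = p'−p = (0.8470,-0.9310); α = Δx/Fx = (847/1000) / (847/50) = 1/20
check: Δy/Fy = (-931/1000) / (-931/50) = 1/20 ✓

α = 1/20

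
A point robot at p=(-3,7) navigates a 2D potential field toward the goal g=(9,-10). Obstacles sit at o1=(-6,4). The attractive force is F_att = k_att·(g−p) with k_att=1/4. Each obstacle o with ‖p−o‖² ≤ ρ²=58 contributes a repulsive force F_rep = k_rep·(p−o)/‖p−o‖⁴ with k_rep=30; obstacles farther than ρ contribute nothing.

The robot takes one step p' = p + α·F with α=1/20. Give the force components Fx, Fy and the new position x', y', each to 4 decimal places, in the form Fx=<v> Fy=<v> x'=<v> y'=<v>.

Fx=3.2778 Fy=-3.9722 x'=-2.8361 y'=6.8014

F_att = 1/4·(g−p) = 1/4·(12,-17) = (3.0000,-4.2500)
o1: d²=18 ≤ ρ²=58; F_rep = 30·(3,3)/18² = (0.2778,0.2778)
F = F_att + ΣF_rep = (3.2778,-3.9722)
p' = p + 1/20·F = (-2.8361,6.8014)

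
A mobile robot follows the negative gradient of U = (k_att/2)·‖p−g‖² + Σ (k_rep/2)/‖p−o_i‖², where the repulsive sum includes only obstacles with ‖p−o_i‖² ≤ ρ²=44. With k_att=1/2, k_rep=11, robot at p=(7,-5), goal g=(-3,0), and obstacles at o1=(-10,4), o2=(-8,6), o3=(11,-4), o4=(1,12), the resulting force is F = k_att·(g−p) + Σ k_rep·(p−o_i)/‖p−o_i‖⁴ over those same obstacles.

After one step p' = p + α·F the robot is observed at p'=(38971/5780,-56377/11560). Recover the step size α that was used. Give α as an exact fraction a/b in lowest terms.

F_att = 1/2·(g−p) = 1/2·(-10,5) = (-5.0000,2.5000)
o1: d²=370 > ρ²=44 → inactive
o2: d²=346 > ρ²=44 → inactive
o3: d²=17 ≤ ρ²=44; F_rep = 11·(-4,-1)/17² = (-0.1522,-0.0381)
o4: d²=325 > ρ²=44 → inactive
F = F_att + ΣF_rep = (-5.1522,2.4619)
Δp = p'−p = (-0.2576,0.1231); α = Δx/Fx = (-1489/5780) / (-1489/289) = 1/20
check: Δy/Fy = (1423/11560) / (1423/578) = 1/20 ✓

α = 1/20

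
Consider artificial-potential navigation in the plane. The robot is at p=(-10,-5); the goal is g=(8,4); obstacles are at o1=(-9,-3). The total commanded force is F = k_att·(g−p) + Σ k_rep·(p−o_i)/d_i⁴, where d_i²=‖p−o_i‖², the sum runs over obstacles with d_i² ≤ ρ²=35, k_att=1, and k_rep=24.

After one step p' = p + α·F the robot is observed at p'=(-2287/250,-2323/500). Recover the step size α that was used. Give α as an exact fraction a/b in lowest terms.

F_att = 1·(g−p) = 1·(18,9) = (18.0000,9.0000)
o1: d²=5 ≤ ρ²=35; F_rep = 24·(-1,-2)/5² = (-0.9600,-1.9200)
F = F_att + ΣF_rep = (17.0400,7.0800)
Δp = p'−p = (0.8520,0.3540); α = Δx/Fx = (213/250) / (426/25) = 1/20
check: Δy/Fy = (177/500) / (177/25) = 1/20 ✓

α = 1/20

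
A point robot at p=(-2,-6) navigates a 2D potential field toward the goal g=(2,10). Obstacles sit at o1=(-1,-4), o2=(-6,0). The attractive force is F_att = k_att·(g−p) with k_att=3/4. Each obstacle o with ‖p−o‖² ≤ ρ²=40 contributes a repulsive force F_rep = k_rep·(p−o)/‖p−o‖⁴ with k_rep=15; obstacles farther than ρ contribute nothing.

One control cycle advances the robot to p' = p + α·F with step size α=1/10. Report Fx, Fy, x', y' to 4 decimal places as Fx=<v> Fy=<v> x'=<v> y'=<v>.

F_att = 3/4·(g−p) = 3/4·(4,16) = (3.0000,12.0000)
o1: d²=5 ≤ ρ²=40; F_rep = 15·(-1,-2)/5² = (-0.6000,-1.2000)
o2: d²=52 > ρ²=40 → inactive
F = F_att + ΣF_rep = (2.4000,10.8000)
p' = p + 1/10·F = (-1.7600,-4.9200)

Fx=2.4000 Fy=10.8000 x'=-1.7600 y'=-4.9200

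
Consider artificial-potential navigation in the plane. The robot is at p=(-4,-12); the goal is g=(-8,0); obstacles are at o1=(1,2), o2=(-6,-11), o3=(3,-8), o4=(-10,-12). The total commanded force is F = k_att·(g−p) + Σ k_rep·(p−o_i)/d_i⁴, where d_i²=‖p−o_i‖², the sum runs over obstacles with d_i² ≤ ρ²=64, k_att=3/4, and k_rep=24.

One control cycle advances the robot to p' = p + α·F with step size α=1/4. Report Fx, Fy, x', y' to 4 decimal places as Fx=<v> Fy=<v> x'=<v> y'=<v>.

F_att = 3/4·(g−p) = 3/4·(-4,12) = (-3.0000,9.0000)
o1: d²=221 > ρ²=64 → inactive
o2: d²=5 ≤ ρ²=64; F_rep = 24·(2,-1)/5² = (1.9200,-0.9600)
o3: d²=65 > ρ²=64 → inactive
o4: d²=36 ≤ ρ²=64; F_rep = 24·(6,0)/36² = (0.1111,0.0000)
F = F_att + ΣF_rep = (-0.9689,8.0400)
p' = p + 1/4·F = (-4.2422,-9.9900)

Fx=-0.9689 Fy=8.0400 x'=-4.2422 y'=-9.9900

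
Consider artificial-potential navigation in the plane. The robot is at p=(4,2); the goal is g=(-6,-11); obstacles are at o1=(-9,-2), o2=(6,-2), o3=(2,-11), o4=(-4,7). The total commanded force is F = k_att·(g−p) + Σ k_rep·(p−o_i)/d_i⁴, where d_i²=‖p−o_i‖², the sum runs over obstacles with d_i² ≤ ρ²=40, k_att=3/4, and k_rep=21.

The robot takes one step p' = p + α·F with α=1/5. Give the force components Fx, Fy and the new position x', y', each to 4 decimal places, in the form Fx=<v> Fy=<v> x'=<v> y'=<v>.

F_att = 3/4·(g−p) = 3/4·(-10,-13) = (-7.5000,-9.7500)
o1: d²=185 > ρ²=40 → inactive
o2: d²=20 ≤ ρ²=40; F_rep = 21·(-2,4)/20² = (-0.1050,0.2100)
o3: d²=173 > ρ²=40 → inactive
o4: d²=89 > ρ²=40 → inactive
F = F_att + ΣF_rep = (-7.6050,-9.5400)
p' = p + 1/5·F = (2.4790,0.0920)

Fx=-7.6050 Fy=-9.5400 x'=2.4790 y'=0.0920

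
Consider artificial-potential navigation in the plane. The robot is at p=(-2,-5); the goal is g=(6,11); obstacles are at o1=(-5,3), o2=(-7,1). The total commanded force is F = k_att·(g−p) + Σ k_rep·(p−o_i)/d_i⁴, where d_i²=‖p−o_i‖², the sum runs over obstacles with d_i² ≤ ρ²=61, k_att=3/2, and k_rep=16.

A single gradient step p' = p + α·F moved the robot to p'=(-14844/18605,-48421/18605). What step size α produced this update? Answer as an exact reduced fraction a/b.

α = 1/10

F_att = 3/2·(g−p) = 3/2·(8,16) = (12.0000,24.0000)
o1: d²=73 > ρ²=61 → inactive
o2: d²=61 ≤ ρ²=61; F_rep = 16·(5,-6)/61² = (0.0215,-0.0258)
F = F_att + ΣF_rep = (12.0215,23.9742)
Δp = p'−p = (1.2021,2.3974); α = Δx/Fx = (22366/18605) / (44732/3721) = 1/10
check: Δy/Fy = (44604/18605) / (89208/3721) = 1/10 ✓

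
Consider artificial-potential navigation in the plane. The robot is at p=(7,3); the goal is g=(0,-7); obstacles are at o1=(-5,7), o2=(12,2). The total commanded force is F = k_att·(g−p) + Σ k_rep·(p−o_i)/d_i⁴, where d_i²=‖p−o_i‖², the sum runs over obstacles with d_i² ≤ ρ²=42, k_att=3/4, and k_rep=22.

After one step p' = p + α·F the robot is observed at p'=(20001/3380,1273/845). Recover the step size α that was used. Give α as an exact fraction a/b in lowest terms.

α = 1/5

F_att = 3/4·(g−p) = 3/4·(-7,-10) = (-5.2500,-7.5000)
o1: d²=160 > ρ²=42 → inactive
o2: d²=26 ≤ ρ²=42; F_rep = 22·(-5,1)/26² = (-0.1627,0.0325)
F = F_att + ΣF_rep = (-5.4127,-7.4675)
Δp = p'−p = (-1.0825,-1.4935); α = Δx/Fx = (-3659/3380) / (-3659/676) = 1/5
check: Δy/Fy = (-1262/845) / (-1262/169) = 1/5 ✓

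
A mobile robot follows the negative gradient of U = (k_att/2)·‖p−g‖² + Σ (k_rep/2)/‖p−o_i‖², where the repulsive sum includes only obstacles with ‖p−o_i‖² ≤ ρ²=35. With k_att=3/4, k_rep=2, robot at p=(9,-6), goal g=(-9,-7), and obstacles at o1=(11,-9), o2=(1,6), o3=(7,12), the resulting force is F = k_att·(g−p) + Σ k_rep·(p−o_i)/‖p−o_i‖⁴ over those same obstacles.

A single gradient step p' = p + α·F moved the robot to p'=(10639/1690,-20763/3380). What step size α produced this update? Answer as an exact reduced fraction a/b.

α = 1/5

F_att = 3/4·(g−p) = 3/4·(-18,-1) = (-13.5000,-0.7500)
o1: d²=13 ≤ ρ²=35; F_rep = 2·(-2,3)/13² = (-0.0237,0.0355)
o2: d²=208 > ρ²=35 → inactive
o3: d²=328 > ρ²=35 → inactive
F = F_att + ΣF_rep = (-13.5237,-0.7145)
Δp = p'−p = (-2.7047,-0.1429); α = Δx/Fx = (-4571/1690) / (-4571/338) = 1/5
check: Δy/Fy = (-483/3380) / (-483/676) = 1/5 ✓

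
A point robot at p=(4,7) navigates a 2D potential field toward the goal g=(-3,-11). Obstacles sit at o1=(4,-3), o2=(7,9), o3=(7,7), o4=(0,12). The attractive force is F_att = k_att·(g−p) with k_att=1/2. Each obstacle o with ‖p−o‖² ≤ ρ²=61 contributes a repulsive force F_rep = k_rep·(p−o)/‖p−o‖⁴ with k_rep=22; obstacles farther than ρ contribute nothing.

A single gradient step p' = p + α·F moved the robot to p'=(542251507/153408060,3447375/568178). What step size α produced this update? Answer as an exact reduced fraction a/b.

F_att = 1/2·(g−p) = 1/2·(-7,-18) = (-3.5000,-9.0000)
o1: d²=100 > ρ²=61 → inactive
o2: d²=13 ≤ ρ²=61; F_rep = 22·(-3,-2)/13² = (-0.3905,-0.2604)
o3: d²=9 ≤ ρ²=61; F_rep = 22·(-3,0)/9² = (-0.8148,0.0000)
o4: d²=41 ≤ ρ²=61; F_rep = 22·(4,-5)/41² = (0.0523,-0.0654)
F = F_att + ΣF_rep = (-4.6530,-9.3258)
Δp = p'−p = (-0.4653,-0.9326); α = Δx/Fx = (-71380733/153408060) / (-71380733/15340806) = 1/10
check: Δy/Fy = (-529871/568178) / (-2649355/284089) = 1/10 ✓

α = 1/10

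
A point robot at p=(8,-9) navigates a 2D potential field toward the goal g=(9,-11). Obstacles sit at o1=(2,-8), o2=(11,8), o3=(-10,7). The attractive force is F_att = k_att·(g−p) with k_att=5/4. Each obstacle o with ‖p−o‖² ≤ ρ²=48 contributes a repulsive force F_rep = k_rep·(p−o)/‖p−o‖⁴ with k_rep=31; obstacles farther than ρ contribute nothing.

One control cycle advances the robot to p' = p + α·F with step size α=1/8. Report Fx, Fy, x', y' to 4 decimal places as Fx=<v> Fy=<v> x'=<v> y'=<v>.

Fx=1.3859 Fy=-2.5226 x'=8.1732 y'=-9.3153

F_att = 5/4·(g−p) = 5/4·(1,-2) = (1.2500,-2.5000)
o1: d²=37 ≤ ρ²=48; F_rep = 31·(6,-1)/37² = (0.1359,-0.0226)
o2: d²=298 > ρ²=48 → inactive
o3: d²=580 > ρ²=48 → inactive
F = F_att + ΣF_rep = (1.3859,-2.5226)
p' = p + 1/8·F = (8.1732,-9.3153)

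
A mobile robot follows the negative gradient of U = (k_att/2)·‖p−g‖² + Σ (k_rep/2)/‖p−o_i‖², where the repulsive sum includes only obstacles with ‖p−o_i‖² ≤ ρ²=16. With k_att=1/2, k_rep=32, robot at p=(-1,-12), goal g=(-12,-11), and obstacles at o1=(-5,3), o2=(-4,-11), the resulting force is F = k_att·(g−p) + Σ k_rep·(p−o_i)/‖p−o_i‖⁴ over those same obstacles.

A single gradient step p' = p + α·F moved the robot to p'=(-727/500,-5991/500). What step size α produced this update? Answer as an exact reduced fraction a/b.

α = 1/10

F_att = 1/2·(g−p) = 1/2·(-11,1) = (-5.5000,0.5000)
o1: d²=241 > ρ²=16 → inactive
o2: d²=10 ≤ ρ²=16; F_rep = 32·(3,-1)/10² = (0.9600,-0.3200)
F = F_att + ΣF_rep = (-4.5400,0.1800)
Δp = p'−p = (-0.4540,0.0180); α = Δx/Fx = (-227/500) / (-227/50) = 1/10
check: Δy/Fy = (9/500) / (9/50) = 1/10 ✓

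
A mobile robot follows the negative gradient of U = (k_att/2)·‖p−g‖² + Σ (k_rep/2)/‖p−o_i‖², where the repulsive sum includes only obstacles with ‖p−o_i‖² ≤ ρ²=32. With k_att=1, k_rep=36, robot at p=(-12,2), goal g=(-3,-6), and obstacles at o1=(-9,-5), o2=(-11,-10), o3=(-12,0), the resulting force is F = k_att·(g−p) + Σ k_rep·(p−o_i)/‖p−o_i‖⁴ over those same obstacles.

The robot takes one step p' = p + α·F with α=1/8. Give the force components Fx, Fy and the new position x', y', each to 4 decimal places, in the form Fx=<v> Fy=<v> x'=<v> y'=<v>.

Fx=9.0000 Fy=-3.5000 x'=-10.8750 y'=1.5625

F_att = 1·(g−p) = 1·(9,-8) = (9.0000,-8.0000)
o1: d²=58 > ρ²=32 → inactive
o2: d²=145 > ρ²=32 → inactive
o3: d²=4 ≤ ρ²=32; F_rep = 36·(0,2)/4² = (0.0000,4.5000)
F = F_att + ΣF_rep = (9.0000,-3.5000)
p' = p + 1/8·F = (-10.8750,1.5625)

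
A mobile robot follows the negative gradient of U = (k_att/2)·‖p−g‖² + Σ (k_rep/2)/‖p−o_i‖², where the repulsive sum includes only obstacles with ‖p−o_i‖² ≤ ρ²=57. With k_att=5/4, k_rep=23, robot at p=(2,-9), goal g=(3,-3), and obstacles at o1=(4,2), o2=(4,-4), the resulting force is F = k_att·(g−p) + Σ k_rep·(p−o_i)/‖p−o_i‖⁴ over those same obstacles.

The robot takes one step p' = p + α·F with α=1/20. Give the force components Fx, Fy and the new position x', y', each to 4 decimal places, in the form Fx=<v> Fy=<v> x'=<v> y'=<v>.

F_att = 5/4·(g−p) = 5/4·(1,6) = (1.2500,7.5000)
o1: d²=125 > ρ²=57 → inactive
o2: d²=29 ≤ ρ²=57; F_rep = 23·(-2,-5)/29² = (-0.0547,-0.1367)
F = F_att + ΣF_rep = (1.1953,7.3633)
p' = p + 1/20·F = (2.0598,-8.6318)

Fx=1.1953 Fy=7.3633 x'=2.0598 y'=-8.6318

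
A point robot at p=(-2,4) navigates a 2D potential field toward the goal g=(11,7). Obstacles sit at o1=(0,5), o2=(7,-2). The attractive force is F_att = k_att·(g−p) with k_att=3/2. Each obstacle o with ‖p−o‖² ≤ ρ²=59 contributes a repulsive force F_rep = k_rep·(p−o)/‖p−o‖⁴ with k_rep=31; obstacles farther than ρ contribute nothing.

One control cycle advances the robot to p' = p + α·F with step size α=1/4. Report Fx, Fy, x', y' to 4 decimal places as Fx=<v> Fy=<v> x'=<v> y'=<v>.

Fx=17.0200 Fy=3.2600 x'=2.2550 y'=4.8150

F_att = 3/2·(g−p) = 3/2·(13,3) = (19.5000,4.5000)
o1: d²=5 ≤ ρ²=59; F_rep = 31·(-2,-1)/5² = (-2.4800,-1.2400)
o2: d²=117 > ρ²=59 → inactive
F = F_att + ΣF_rep = (17.0200,3.2600)
p' = p + 1/4·F = (2.2550,4.8150)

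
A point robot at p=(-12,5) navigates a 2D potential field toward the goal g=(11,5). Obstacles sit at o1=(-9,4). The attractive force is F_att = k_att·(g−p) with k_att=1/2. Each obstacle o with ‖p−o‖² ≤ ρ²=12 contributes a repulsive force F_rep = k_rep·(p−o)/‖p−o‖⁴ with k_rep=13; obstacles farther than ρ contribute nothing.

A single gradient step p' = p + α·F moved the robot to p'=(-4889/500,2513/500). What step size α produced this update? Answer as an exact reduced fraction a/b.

α = 1/5

F_att = 1/2·(g−p) = 1/2·(23,0) = (11.5000,0.0000)
o1: d²=10 ≤ ρ²=12; F_rep = 13·(-3,1)/10² = (-0.3900,0.1300)
F = F_att + ΣF_rep = (11.1100,0.1300)
Δp = p'−p = (2.2220,0.0260); α = Δx/Fx = (1111/500) / (1111/100) = 1/5
check: Δy/Fy = (13/500) / (13/100) = 1/5 ✓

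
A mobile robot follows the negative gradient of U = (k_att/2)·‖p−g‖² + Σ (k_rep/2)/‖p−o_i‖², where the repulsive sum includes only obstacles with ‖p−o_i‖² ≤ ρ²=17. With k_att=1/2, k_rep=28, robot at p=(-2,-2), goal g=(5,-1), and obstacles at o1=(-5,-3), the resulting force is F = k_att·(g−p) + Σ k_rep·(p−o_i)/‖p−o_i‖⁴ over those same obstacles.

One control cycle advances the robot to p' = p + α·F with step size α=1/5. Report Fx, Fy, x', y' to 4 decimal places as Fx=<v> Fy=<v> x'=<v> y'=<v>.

Fx=4.3400 Fy=0.7800 x'=-1.1320 y'=-1.8440

F_att = 1/2·(g−p) = 1/2·(7,1) = (3.5000,0.5000)
o1: d²=10 ≤ ρ²=17; F_rep = 28·(3,1)/10² = (0.8400,0.2800)
F = F_att + ΣF_rep = (4.3400,0.7800)
p' = p + 1/5·F = (-1.1320,-1.8440)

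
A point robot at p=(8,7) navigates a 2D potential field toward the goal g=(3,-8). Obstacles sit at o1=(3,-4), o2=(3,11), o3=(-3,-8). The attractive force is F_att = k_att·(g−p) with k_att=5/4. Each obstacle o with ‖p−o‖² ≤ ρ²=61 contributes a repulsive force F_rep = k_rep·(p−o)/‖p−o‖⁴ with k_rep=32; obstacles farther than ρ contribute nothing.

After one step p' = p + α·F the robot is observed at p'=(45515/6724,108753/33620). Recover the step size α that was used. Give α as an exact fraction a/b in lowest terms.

α = 1/5

F_att = 5/4·(g−p) = 5/4·(-5,-15) = (-6.2500,-18.7500)
o1: d²=146 > ρ²=61 → inactive
o2: d²=41 ≤ ρ²=61; F_rep = 32·(5,-4)/41² = (0.0952,-0.0761)
o3: d²=346 > ρ²=61 → inactive
F = F_att + ΣF_rep = (-6.1548,-18.8261)
Δp = p'−p = (-1.2310,-3.7652); α = Δx/Fx = (-8277/6724) / (-41385/6724) = 1/5
check: Δy/Fy = (-126587/33620) / (-126587/6724) = 1/5 ✓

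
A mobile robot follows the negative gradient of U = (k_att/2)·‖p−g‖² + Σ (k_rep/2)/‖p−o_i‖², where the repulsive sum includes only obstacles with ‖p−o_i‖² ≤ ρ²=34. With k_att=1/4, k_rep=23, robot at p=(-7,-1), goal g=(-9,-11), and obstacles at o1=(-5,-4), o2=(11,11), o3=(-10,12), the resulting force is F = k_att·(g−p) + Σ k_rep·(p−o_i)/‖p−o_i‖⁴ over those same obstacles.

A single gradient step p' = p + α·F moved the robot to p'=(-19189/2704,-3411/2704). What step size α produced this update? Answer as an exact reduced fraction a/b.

α = 1/8

F_att = 1/4·(g−p) = 1/4·(-2,-10) = (-0.5000,-2.5000)
o1: d²=13 ≤ ρ²=34; F_rep = 23·(-2,3)/13² = (-0.2722,0.4083)
o2: d²=468 > ρ²=34 → inactive
o3: d²=178 > ρ²=34 → inactive
F = F_att + ΣF_rep = (-0.7722,-2.0917)
Δp = p'−p = (-0.0965,-0.2615); α = Δx/Fx = (-261/2704) / (-261/338) = 1/8
check: Δy/Fy = (-707/2704) / (-707/338) = 1/8 ✓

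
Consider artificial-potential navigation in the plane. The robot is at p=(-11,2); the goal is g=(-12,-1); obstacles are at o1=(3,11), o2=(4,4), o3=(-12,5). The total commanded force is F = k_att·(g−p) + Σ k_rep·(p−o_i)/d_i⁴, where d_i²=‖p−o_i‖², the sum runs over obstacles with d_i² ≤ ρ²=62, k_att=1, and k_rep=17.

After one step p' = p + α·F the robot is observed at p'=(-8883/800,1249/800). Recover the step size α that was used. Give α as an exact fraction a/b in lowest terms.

α = 1/8

F_att = 1·(g−p) = 1·(-1,-3) = (-1.0000,-3.0000)
o1: d²=277 > ρ²=62 → inactive
o2: d²=229 > ρ²=62 → inactive
o3: d²=10 ≤ ρ²=62; F_rep = 17·(1,-3)/10² = (0.1700,-0.5100)
F = F_att + ΣF_rep = (-0.8300,-3.5100)
Δp = p'−p = (-0.1037,-0.4387); α = Δx/Fx = (-83/800) / (-83/100) = 1/8
check: Δy/Fy = (-351/800) / (-351/100) = 1/8 ✓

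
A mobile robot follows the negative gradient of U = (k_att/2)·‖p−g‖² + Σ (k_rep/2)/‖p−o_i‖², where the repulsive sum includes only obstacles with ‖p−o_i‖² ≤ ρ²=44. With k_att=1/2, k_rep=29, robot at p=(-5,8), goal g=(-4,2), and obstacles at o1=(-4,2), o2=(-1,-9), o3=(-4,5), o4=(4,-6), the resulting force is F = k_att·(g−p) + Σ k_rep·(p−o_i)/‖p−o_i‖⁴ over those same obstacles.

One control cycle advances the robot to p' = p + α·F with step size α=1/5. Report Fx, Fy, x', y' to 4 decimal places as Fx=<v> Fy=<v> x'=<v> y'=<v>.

Fx=0.1888 Fy=-2.0029 x'=-4.9622 y'=7.5994

F_att = 1/2·(g−p) = 1/2·(1,-6) = (0.5000,-3.0000)
o1: d²=37 ≤ ρ²=44; F_rep = 29·(-1,6)/37² = (-0.0212,0.1271)
o2: d²=305 > ρ²=44 → inactive
o3: d²=10 ≤ ρ²=44; F_rep = 29·(-1,3)/10² = (-0.2900,0.8700)
o4: d²=277 > ρ²=44 → inactive
F = F_att + ΣF_rep = (0.1888,-2.0029)
p' = p + 1/5·F = (-4.9622,7.5994)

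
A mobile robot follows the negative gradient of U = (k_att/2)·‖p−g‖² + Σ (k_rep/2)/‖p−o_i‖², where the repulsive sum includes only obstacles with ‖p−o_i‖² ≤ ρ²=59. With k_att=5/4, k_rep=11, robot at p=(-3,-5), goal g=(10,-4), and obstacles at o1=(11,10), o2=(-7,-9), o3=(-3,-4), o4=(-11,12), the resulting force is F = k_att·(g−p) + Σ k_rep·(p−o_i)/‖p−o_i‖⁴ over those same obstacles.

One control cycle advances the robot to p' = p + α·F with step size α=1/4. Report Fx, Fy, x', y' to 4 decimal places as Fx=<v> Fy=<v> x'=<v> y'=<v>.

Fx=16.2930 Fy=-9.7070 x'=1.0732 y'=-7.4268

F_att = 5/4·(g−p) = 5/4·(13,1) = (16.2500,1.2500)
o1: d²=421 > ρ²=59 → inactive
o2: d²=32 ≤ ρ²=59; F_rep = 11·(4,4)/32² = (0.0430,0.0430)
o3: d²=1 ≤ ρ²=59; F_rep = 11·(0,-1)/1² = (0.0000,-11.0000)
o4: d²=353 > ρ²=59 → inactive
F = F_att + ΣF_rep = (16.2930,-9.7070)
p' = p + 1/4·F = (1.0732,-7.4268)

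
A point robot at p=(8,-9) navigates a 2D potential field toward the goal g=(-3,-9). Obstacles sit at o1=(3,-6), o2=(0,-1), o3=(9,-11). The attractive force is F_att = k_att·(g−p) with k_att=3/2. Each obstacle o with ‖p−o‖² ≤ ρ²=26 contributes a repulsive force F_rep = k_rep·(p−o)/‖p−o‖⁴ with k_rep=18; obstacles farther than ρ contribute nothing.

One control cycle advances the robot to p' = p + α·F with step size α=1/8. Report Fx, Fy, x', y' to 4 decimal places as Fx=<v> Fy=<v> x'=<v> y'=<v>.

F_att = 3/2·(g−p) = 3/2·(-11,0) = (-16.5000,0.0000)
o1: d²=34 > ρ²=26 → inactive
o2: d²=128 > ρ²=26 → inactive
o3: d²=5 ≤ ρ²=26; F_rep = 18·(-1,2)/5² = (-0.7200,1.4400)
F = F_att + ΣF_rep = (-17.2200,1.4400)
p' = p + 1/8·F = (5.8475,-8.8200)

Fx=-17.2200 Fy=1.4400 x'=5.8475 y'=-8.8200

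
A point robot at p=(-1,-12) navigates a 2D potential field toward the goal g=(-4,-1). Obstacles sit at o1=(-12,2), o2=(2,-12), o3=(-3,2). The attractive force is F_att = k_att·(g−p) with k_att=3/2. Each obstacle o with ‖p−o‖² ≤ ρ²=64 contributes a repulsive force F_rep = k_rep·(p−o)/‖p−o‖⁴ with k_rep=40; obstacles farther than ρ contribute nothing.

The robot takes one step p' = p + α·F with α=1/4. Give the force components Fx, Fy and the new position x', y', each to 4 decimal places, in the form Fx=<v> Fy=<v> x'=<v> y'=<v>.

F_att = 3/2·(g−p) = 3/2·(-3,11) = (-4.5000,16.5000)
o1: d²=317 > ρ²=64 → inactive
o2: d²=9 ≤ ρ²=64; F_rep = 40·(-3,0)/9² = (-1.4815,0.0000)
o3: d²=200 > ρ²=64 → inactive
F = F_att + ΣF_rep = (-5.9815,16.5000)
p' = p + 1/4·F = (-2.4954,-7.8750)

Fx=-5.9815 Fy=16.5000 x'=-2.4954 y'=-7.8750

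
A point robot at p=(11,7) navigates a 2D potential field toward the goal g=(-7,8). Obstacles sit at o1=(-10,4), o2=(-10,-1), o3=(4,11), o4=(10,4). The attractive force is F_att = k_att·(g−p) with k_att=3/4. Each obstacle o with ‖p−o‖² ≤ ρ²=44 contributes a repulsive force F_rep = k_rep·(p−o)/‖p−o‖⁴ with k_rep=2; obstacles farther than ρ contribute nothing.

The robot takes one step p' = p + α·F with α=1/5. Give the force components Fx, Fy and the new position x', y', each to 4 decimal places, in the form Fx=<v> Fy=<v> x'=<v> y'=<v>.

F_att = 3/4·(g−p) = 3/4·(-18,1) = (-13.5000,0.7500)
o1: d²=450 > ρ²=44 → inactive
o2: d²=505 > ρ²=44 → inactive
o3: d²=65 > ρ²=44 → inactive
o4: d²=10 ≤ ρ²=44; F_rep = 2·(1,3)/10² = (0.0200,0.0600)
F = F_att + ΣF_rep = (-13.4800,0.8100)
p' = p + 1/5·F = (8.3040,7.1620)

Fx=-13.4800 Fy=0.8100 x'=8.3040 y'=7.1620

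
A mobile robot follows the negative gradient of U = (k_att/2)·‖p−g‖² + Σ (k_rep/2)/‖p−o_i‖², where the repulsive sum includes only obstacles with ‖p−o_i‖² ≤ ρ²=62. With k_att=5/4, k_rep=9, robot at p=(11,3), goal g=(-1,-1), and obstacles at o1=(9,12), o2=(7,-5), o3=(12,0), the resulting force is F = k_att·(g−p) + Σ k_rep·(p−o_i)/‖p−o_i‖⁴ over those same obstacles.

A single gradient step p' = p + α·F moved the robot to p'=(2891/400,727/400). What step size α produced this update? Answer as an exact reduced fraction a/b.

α = 1/4

F_att = 5/4·(g−p) = 5/4·(-12,-4) = (-15.0000,-5.0000)
o1: d²=85 > ρ²=62 → inactive
o2: d²=80 > ρ²=62 → inactive
o3: d²=10 ≤ ρ²=62; F_rep = 9·(-1,3)/10² = (-0.0900,0.2700)
F = F_att + ΣF_rep = (-15.0900,-4.7300)
Δp = p'−p = (-3.7725,-1.1825); α = Δx/Fx = (-1509/400) / (-1509/100) = 1/4
check: Δy/Fy = (-473/400) / (-473/100) = 1/4 ✓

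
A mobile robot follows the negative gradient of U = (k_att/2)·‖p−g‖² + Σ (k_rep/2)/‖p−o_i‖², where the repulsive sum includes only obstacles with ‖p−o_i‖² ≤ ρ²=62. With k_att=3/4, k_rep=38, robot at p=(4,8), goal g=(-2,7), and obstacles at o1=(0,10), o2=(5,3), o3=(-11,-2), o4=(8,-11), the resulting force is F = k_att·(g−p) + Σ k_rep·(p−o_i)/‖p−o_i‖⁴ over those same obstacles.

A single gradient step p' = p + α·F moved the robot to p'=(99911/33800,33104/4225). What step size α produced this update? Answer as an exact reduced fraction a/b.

F_att = 3/4·(g−p) = 3/4·(-6,-1) = (-4.5000,-0.7500)
o1: d²=20 ≤ ρ²=62; F_rep = 38·(4,-2)/20² = (0.3800,-0.1900)
o2: d²=26 ≤ ρ²=62; F_rep = 38·(-1,5)/26² = (-0.0562,0.2811)
o3: d²=325 > ρ²=62 → inactive
o4: d²=377 > ρ²=62 → inactive
F = F_att + ΣF_rep = (-4.1762,-0.6589)
Δp = p'−p = (-1.0441,-0.1647); α = Δx/Fx = (-35289/33800) / (-35289/8450) = 1/4
check: Δy/Fy = (-696/4225) / (-2784/4225) = 1/4 ✓

α = 1/4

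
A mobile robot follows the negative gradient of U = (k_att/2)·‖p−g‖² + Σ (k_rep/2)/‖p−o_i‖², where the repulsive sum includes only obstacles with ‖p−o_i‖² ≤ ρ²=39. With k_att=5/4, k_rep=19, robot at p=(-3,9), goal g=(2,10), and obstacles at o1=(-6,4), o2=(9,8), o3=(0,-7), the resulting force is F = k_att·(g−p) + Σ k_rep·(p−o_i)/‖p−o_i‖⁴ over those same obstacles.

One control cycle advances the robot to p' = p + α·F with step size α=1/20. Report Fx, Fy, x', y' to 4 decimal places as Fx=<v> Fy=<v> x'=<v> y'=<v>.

F_att = 5/4·(g−p) = 5/4·(5,1) = (6.2500,1.2500)
o1: d²=34 ≤ ρ²=39; F_rep = 19·(3,5)/34² = (0.0493,0.0822)
o2: d²=145 > ρ²=39 → inactive
o3: d²=265 > ρ²=39 → inactive
F = F_att + ΣF_rep = (6.2993,1.3322)
p' = p + 1/20·F = (-2.6850,9.0666)

Fx=6.2993 Fy=1.3322 x'=-2.6850 y'=9.0666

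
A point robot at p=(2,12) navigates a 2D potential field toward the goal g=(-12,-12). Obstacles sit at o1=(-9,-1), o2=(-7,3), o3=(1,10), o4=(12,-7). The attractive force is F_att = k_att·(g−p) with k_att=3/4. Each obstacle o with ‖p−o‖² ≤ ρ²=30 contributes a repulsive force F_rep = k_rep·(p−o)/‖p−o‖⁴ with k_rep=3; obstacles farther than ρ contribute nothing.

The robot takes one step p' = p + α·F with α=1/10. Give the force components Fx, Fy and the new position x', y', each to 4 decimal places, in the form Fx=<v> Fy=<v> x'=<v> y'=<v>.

Fx=-10.3800 Fy=-17.7600 x'=0.9620 y'=10.2240

F_att = 3/4·(g−p) = 3/4·(-14,-24) = (-10.5000,-18.0000)
o1: d²=290 > ρ²=30 → inactive
o2: d²=162 > ρ²=30 → inactive
o3: d²=5 ≤ ρ²=30; F_rep = 3·(1,2)/5² = (0.1200,0.2400)
o4: d²=461 > ρ²=30 → inactive
F = F_att + ΣF_rep = (-10.3800,-17.7600)
p' = p + 1/10·F = (0.9620,10.2240)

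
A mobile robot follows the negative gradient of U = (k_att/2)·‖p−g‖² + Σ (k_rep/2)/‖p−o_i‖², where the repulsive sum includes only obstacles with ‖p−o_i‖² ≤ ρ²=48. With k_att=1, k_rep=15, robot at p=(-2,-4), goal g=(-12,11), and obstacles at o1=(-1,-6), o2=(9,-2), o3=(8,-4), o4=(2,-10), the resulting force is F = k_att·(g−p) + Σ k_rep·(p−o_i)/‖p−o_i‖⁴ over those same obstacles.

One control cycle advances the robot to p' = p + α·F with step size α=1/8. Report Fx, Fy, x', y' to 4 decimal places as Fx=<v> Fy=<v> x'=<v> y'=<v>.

F_att = 1·(g−p) = 1·(-10,15) = (-10.0000,15.0000)
o1: d²=5 ≤ ρ²=48; F_rep = 15·(-1,2)/5² = (-0.6000,1.2000)
o2: d²=125 > ρ²=48 → inactive
o3: d²=100 > ρ²=48 → inactive
o4: d²=52 > ρ²=48 → inactive
F = F_att + ΣF_rep = (-10.6000,16.2000)
p' = p + 1/8·F = (-3.3250,-1.9750)

Fx=-10.6000 Fy=16.2000 x'=-3.3250 y'=-1.9750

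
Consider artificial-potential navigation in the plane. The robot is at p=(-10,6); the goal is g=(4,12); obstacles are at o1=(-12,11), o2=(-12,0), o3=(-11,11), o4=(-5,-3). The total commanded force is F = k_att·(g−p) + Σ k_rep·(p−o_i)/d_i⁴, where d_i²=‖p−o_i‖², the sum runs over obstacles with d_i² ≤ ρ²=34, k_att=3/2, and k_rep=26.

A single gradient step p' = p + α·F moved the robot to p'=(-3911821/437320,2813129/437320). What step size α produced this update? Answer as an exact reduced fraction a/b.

F_att = 3/2·(g−p) = 3/2·(14,6) = (21.0000,9.0000)
o1: d²=29 ≤ ρ²=34; F_rep = 26·(2,-5)/29² = (0.0618,-0.1546)
o2: d²=40 > ρ²=34 → inactive
o3: d²=26 ≤ ρ²=34; F_rep = 26·(1,-5)/26² = (0.0385,-0.1923)
o4: d²=106 > ρ²=34 → inactive
F = F_att + ΣF_rep = (21.1003,8.6531)
Δp = p'−p = (1.0550,0.4327); α = Δx/Fx = (461379/437320) / (461379/21866) = 1/20
check: Δy/Fy = (189209/437320) / (189209/21866) = 1/20 ✓

α = 1/20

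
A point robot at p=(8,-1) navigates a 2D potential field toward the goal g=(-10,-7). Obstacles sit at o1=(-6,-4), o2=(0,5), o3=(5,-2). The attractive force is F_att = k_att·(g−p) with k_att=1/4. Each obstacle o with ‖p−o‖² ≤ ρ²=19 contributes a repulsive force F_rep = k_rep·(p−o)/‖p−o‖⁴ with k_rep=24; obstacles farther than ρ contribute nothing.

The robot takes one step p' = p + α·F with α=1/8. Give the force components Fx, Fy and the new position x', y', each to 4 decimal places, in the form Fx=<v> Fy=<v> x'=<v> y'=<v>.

Fx=-3.7800 Fy=-1.2600 x'=7.5275 y'=-1.1575

F_att = 1/4·(g−p) = 1/4·(-18,-6) = (-4.5000,-1.5000)
o1: d²=205 > ρ²=19 → inactive
o2: d²=100 > ρ²=19 → inactive
o3: d²=10 ≤ ρ²=19; F_rep = 24·(3,1)/10² = (0.7200,0.2400)
F = F_att + ΣF_rep = (-3.7800,-1.2600)
p' = p + 1/8·F = (7.5275,-1.1575)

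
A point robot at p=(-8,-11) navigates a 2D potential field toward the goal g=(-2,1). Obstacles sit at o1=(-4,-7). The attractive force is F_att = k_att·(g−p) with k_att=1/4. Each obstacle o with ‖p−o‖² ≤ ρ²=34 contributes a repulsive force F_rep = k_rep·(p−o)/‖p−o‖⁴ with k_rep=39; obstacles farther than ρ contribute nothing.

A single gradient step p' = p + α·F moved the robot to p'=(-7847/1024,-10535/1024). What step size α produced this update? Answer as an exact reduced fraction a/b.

α = 1/4

F_att = 1/4·(g−p) = 1/4·(6,12) = (1.5000,3.0000)
o1: d²=32 ≤ ρ²=34; F_rep = 39·(-4,-4)/32² = (-0.1523,-0.1523)
F = F_att + ΣF_rep = (1.3477,2.8477)
Δp = p'−p = (0.3369,0.7119); α = Δx/Fx = (345/1024) / (345/256) = 1/4
check: Δy/Fy = (729/1024) / (729/256) = 1/4 ✓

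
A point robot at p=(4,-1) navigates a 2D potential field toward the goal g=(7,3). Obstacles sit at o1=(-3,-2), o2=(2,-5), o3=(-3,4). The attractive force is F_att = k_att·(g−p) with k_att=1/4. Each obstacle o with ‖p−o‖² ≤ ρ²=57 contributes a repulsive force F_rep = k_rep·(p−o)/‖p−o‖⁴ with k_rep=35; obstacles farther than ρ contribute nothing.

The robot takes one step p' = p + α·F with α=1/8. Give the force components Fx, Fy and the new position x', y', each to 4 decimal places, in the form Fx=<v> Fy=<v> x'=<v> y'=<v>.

F_att = 1/4·(g−p) = 1/4·(3,4) = (0.7500,1.0000)
o1: d²=50 ≤ ρ²=57; F_rep = 35·(7,1)/50² = (0.0980,0.0140)
o2: d²=20 ≤ ρ²=57; F_rep = 35·(2,4)/20² = (0.1750,0.3500)
o3: d²=74 > ρ²=57 → inactive
F = F_att + ΣF_rep = (1.0230,1.3640)
p' = p + 1/8·F = (4.1279,-0.8295)

Fx=1.0230 Fy=1.3640 x'=4.1279 y'=-0.8295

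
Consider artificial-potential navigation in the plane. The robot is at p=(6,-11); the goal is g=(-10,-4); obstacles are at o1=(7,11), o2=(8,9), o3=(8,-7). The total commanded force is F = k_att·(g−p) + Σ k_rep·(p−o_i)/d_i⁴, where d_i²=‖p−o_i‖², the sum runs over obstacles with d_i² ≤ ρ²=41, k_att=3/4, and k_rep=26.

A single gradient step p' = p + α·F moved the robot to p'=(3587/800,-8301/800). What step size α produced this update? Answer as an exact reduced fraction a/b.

α = 1/8

F_att = 3/4·(g−p) = 3/4·(-16,7) = (-12.0000,5.2500)
o1: d²=485 > ρ²=41 → inactive
o2: d²=404 > ρ²=41 → inactive
o3: d²=20 ≤ ρ²=41; F_rep = 26·(-2,-4)/20² = (-0.1300,-0.2600)
F = F_att + ΣF_rep = (-12.1300,4.9900)
Δp = p'−p = (-1.5163,0.6238); α = Δx/Fx = (-1213/800) / (-1213/100) = 1/8
check: Δy/Fy = (499/800) / (499/100) = 1/8 ✓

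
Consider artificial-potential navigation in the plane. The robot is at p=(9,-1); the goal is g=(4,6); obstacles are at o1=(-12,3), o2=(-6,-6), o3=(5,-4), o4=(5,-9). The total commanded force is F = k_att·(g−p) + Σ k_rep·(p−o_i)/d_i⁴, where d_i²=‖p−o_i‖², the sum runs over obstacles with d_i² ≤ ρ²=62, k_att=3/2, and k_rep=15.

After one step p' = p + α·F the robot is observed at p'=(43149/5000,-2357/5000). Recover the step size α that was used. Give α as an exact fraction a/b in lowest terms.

F_att = 3/2·(g−p) = 3/2·(-5,7) = (-7.5000,10.5000)
o1: d²=457 > ρ²=62 → inactive
o2: d²=250 > ρ²=62 → inactive
o3: d²=25 ≤ ρ²=62; F_rep = 15·(4,3)/25² = (0.0960,0.0720)
o4: d²=80 > ρ²=62 → inactive
F = F_att + ΣF_rep = (-7.4040,10.5720)
Δp = p'−p = (-0.3702,0.5286); α = Δx/Fx = (-1851/5000) / (-1851/250) = 1/20
check: Δy/Fy = (2643/5000) / (2643/250) = 1/20 ✓

α = 1/20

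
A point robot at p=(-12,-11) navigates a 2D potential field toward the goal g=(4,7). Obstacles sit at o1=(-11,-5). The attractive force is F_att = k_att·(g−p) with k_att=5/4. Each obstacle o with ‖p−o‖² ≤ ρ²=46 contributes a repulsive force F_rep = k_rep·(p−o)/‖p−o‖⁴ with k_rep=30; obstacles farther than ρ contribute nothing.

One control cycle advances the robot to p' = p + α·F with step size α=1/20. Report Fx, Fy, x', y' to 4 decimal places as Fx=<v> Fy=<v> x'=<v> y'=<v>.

Fx=19.9781 Fy=22.3685 x'=-11.0011 y'=-9.8816

F_att = 5/4·(g−p) = 5/4·(16,18) = (20.0000,22.5000)
o1: d²=37 ≤ ρ²=46; F_rep = 30·(-1,-6)/37² = (-0.0219,-0.1315)
F = F_att + ΣF_rep = (19.9781,22.3685)
p' = p + 1/20·F = (-11.0011,-9.8816)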